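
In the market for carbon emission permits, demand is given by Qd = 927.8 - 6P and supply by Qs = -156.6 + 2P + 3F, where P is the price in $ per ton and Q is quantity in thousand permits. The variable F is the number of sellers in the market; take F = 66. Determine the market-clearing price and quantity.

With F = 66, supply is Qs = 41.4 + 2P.
Set Qd = Qs: 927.8 - 6P = 41.4 + 2P, so 886.4 = 8P and P* = 110.8.
Plugging P* into demand: Q* = 927.8 - 6(110.8) = 263.

P* = 110.8, Q* = 263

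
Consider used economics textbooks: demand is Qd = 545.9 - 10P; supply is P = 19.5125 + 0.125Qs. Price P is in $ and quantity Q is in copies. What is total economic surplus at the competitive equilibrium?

Total surplus = 2734.291125

Solving each curve for Q: Qs = -156.1 + 8P.
Equating demand and supply, 545.9 - 10P = -156.1 + 8P gives 18P = 702, so P* = 39.
Then Q* = 545.9 - 10(39) = 155.9.
Demand choke price = 54.59; supply choke price = 19.5125. CS = ½(54.59 - 39)(155.9) = 1215.2405; PS = ½(39 - 19.5125)(155.9) = 1519.050625. Total surplus = 2734.291125.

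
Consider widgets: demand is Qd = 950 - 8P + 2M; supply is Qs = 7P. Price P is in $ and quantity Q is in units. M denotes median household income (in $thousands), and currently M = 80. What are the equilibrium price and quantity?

With M = 80, demand is Qd = 1110 - 8P.
At equilibrium Qd = Qs, so 1110 - 8P = 7P; collecting terms, 1110 = 15P and P* = 74.
From the demand curve, Q* = 1110 - 8(74) = 518.

P* = 74, Q* = 518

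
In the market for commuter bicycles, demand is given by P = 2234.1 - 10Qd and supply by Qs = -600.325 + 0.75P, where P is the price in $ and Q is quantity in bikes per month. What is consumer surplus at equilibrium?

Consumer surplus = 80011.25

Rewriting in direct form: Qd = 223.41 - 0.1P.
Equating demand and supply, 223.41 - 0.1P = -600.325 + 0.75P gives 0.85P = 823.735, so P* = 969.1.
Substitute back: Q* = 223.41 - 0.1(969.1) = 126.5.
Demand choke price (Qd = 0): P = 223.41/0.1 = 2234.1. Consumer surplus = ½ × (2234.1 - 969.1) × 126.5 = 80011.25.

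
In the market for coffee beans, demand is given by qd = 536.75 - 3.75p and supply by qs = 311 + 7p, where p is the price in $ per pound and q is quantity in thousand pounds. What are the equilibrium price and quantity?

p* = 21, q* = 458

At equilibrium qd = qs, so 536.75 - 3.75p = 311 + 7p; collecting terms, 225.75 = 10.75p and p* = 21.
Plugging p* into demand: q* = 536.75 - 3.75(21) = 458.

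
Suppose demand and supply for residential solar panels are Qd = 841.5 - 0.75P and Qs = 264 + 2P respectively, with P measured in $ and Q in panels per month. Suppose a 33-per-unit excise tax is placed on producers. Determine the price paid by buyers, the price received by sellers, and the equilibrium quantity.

P_b = 234, P_s = 201, Q = 666

With a tax of 33 on producers, they supply based on the net price P_s = P_b - 33, so Qs = 198 + 2P_b.
Market clearing requires 841.5 - 0.75P_b = 198 + 2P_b; hence 643.5 = 2.75P_b and P_b = 234.
So P_s = 201 and the quantity traded is Q = 841.5 - 0.75(234) = 666.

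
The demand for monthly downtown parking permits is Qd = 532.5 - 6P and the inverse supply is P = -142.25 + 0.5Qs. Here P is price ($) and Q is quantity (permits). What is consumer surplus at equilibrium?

In direct form, Qs = 284.5 + 2P.
Set Qd = Qs: 532.5 - 6P = 284.5 + 2P, so 248 = 8P and P* = 31.
Then Q* = 532.5 - 6(31) = 346.5.
Demand choke price (Qd = 0): P = 532.5/6 = 88.75. Consumer surplus = ½ × (88.75 - 31) × 346.5 = 10005.1875.

Consumer surplus = 10005.1875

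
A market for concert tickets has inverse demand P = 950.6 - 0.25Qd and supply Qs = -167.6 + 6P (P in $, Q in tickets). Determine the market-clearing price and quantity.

Inverting to quantity form: Qd = 3802.4 - 4P.
At equilibrium Qd = Qs, so 3802.4 - 4P = -167.6 + 6P; collecting terms, 3970 = 10P and P* = 397.
Then Q* = 3802.4 - 4(397) = 2214.4.

P* = 397, Q* = 2214.4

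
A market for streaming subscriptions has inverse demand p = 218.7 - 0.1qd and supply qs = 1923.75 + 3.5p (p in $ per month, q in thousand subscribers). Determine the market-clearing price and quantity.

Inverting to quantity form: qd = 2187 - 10p.
At equilibrium qd = qs, so 2187 - 10p = 1923.75 + 3.5p; collecting terms, 263.25 = 13.5p and p* = 19.5.
Then q* = 2187 - 10(19.5) = 1992.

p* = 19.5, q* = 1992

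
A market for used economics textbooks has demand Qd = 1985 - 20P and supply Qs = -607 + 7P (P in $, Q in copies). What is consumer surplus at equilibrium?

Consumer surplus = 105.625

The market clears where 1985 - 20P = -607 + 7P. Rearranging, 27P = 2592, hence P* = 96.
Plugging P* into demand: Q* = 1985 - 20(96) = 65.
Demand choke price (Qd = 0): P = 1985/20 = 99.25. Consumer surplus = ½ × (99.25 - 96) × 65 = 105.625.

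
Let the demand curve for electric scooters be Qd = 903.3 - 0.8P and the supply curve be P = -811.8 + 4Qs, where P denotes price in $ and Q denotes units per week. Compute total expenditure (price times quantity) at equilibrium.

Total expenditure = 246589.9

In direct form, Qs = 202.95 + 0.25P.
Equating demand and supply, 903.3 - 0.8P = 202.95 + 0.25P gives 1.05P = 700.35, so P* = 667.
From the demand curve, Q* = 903.3 - 0.8(667) = 369.7.
Total expenditure = P* × Q* = 667 × 369.7 = 246589.9.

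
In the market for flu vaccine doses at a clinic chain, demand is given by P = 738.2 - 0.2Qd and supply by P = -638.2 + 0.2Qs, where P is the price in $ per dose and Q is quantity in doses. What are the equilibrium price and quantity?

Solving each curve for Q: Qd = 3691 - 5P and Qs = 3191 + 5P.
Equating demand and supply, 3691 - 5P = 3191 + 5P gives 10P = 500, so P* = 50.
Then Q* = 3691 - 5(50) = 3441.

P* = 50, Q* = 3441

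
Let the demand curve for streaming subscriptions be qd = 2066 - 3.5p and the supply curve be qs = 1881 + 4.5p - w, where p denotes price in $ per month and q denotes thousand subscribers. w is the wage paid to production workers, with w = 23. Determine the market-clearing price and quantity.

p* = 26, q* = 1975

With w = 23, supply is qs = 1858 + 4.5p.
Equating demand and supply, 2066 - 3.5p = 1858 + 4.5p gives 8p = 208, so p* = 26.
Then q* = 2066 - 3.5(26) = 1975.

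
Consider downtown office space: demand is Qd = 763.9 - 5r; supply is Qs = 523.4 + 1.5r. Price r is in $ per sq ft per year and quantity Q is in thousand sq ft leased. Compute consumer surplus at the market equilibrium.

Consumer surplus = 33512.521

The market clears where 763.9 - 5r = 523.4 + 1.5r. Rearranging, 6.5r = 240.5, hence r* = 37.
From the demand curve, Q* = 763.9 - 5(37) = 578.9.
Demand choke price (Qd = 0): r = 763.9/5 = 152.78. Consumer surplus = ½ × (152.78 - 37) × 578.9 = 33512.521.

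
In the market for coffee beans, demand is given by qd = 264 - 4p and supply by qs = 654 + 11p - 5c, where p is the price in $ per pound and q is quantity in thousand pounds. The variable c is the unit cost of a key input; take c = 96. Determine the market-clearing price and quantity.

With c = 96, supply is qs = 174 + 11p.
Equating demand and supply, 264 - 4p = 174 + 11p gives 15p = 90, so p* = 6.
Plugging p* into demand: q* = 264 - 4(6) = 240.

p* = 6, q* = 240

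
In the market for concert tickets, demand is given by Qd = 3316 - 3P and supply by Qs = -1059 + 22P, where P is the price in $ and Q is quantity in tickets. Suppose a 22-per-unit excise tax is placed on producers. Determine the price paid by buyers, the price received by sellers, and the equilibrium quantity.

P_b = 194.36, P_s = 172.36, Q = 2732.92

The tax drives a wedge P_b - P_s = 22. Substituting P_s = P_b - 22 into supply: Qs = -1543 + 22P_b.
Equate demand and the shifted supply: 3316 - 3P_b = -1543 + 22P_b, giving 25P_b = 4859, so P_b = 194.36.
Then P_s = 194.36 - 22 = 172.36 and Q = 3316 - 3(194.36) = 2732.92.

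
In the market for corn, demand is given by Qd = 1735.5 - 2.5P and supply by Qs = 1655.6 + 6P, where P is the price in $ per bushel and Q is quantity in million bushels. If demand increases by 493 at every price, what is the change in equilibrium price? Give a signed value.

ΔP = 58

At equilibrium Qd = Qs, so 1735.5 - 2.5P = 1655.6 + 6P; collecting terms, 79.9 = 8.5P and P* = 9.4.
Then Q* = 1735.5 - 2.5(9.4) = 1712.
After the shift, demand is Qd = 2228.5 - 2.5P.
New equilibrium: 572.9 = 8.5P, so P = 67.4 and Q = 2060.
ΔP = 67.4 - 9.4 = 58.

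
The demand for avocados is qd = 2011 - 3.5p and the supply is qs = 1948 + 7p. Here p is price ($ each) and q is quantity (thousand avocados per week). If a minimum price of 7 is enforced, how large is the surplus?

Surplus = 10.5

Evaluating both curves at the floor price 7 gives qd = 1986.5, qs = 1997.
Surplus = qs - qd = 1997 - 1986.5 = 10.5.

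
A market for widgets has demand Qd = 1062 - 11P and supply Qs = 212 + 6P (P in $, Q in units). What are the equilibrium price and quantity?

Equating demand and supply, 1062 - 11P = 212 + 6P gives 17P = 850, so P* = 50.
Plugging P* into demand: Q* = 1062 - 11(50) = 512.

P* = 50, Q* = 512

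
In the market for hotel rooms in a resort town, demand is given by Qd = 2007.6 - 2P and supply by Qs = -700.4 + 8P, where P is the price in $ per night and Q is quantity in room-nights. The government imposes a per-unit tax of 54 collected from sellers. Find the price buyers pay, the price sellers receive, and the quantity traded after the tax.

With a tax of 54 on sellers, they supply based on the net price P_s = P_b - 54, so Qs = -1132.4 + 8P_b.
Set Qd = Qs: 2007.6 - 2P_b = -1132.4 + 8P_b, so 3140 = 10P_b and P_b = 314.
Then P_s = 314 - 54 = 260 and Q = 2007.6 - 2(314) = 1379.6.

P_b = 314, P_s = 260, Q = 1379.6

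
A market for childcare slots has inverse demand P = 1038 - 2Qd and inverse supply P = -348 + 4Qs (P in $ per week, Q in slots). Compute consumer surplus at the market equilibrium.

Consumer surplus = 53361

In direct form, Qd = 519 - 0.5P and Qs = 87 + 0.25P.
The market clears where 519 - 0.5P = 87 + 0.25P. Rearranging, 0.75P = 432, hence P* = 576.
Plugging P* into demand: Q* = 519 - 0.5(576) = 231.
Demand choke price (Qd = 0): P = 519/0.5 = 1038. Consumer surplus = ½ × (1038 - 576) × 231 = 53361.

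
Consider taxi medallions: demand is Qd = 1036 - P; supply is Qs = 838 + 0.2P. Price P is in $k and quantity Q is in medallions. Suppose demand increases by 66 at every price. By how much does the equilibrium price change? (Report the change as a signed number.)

Set Qd = Qs: 1036 - P = 838 + 0.2P, so 198 = 1.2P and P* = 165.
From the demand curve, Q* = 1036 - 165 = 871.
After the shift, demand is Qd = 1102 - P.
Re-solving, 1.2P = 264 gives P = 220 and Q = 882.
ΔP = 220 - 165 = 55.

ΔP = 55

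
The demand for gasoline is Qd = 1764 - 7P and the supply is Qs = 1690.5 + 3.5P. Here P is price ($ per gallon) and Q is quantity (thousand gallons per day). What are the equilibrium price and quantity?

P* = 7, Q* = 1715

The market clears where 1764 - 7P = 1690.5 + 3.5P. Rearranging, 10.5P = 73.5, hence P* = 7.
Then Q* = 1764 - 7(7) = 1715.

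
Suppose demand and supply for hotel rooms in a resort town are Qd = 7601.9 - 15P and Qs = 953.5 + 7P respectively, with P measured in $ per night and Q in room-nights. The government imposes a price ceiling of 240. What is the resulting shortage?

Shortage = 1368.4

With P fixed at 240, quantity demanded is 4001.9 and quantity supplied is 2633.5.
Shortage = Qd - Qs = 4001.9 - 2633.5 = 1368.4.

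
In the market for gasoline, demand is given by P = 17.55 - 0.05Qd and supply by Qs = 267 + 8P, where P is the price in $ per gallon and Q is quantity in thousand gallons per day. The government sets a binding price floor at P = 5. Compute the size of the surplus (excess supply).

Solving each curve for Q: Qd = 351 - 20P.
At P = 5: Qd = 251 and Qs = 307.
Surplus = Qs - Qd = 307 - 251 = 56.

Surplus = 56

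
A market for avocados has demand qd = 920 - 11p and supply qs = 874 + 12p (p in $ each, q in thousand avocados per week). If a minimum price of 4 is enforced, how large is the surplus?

Surplus = 46

With p fixed at 4, quantity demanded is 876 and quantity supplied is 922.
Surplus = qs - qd = 922 - 876 = 46.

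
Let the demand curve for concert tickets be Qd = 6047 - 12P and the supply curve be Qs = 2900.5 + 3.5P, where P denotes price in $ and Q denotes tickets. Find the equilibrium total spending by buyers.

Set Qd = Qs: 6047 - 12P = 2900.5 + 3.5P, so 3146.5 = 15.5P and P* = 203.
From the demand curve, Q* = 6047 - 12(203) = 3611.
Total spending by buyers = P* × Q* = 203 × 3611 = 733033.

Total spending by buyers = 733033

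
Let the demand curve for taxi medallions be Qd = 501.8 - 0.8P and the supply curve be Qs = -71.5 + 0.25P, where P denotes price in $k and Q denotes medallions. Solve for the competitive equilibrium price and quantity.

P* = 546, Q* = 65

Set Qd = Qs: 501.8 - 0.8P = -71.5 + 0.25P, so 573.3 = 1.05P and P* = 546.
Then Q* = 501.8 - 0.8(546) = 65.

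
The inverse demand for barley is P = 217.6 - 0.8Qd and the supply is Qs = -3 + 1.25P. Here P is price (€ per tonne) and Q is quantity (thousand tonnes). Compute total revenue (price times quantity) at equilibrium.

Total revenue = 14795

Inverting to quantity form: Qd = 272 - 1.25P.
Equating demand and supply, 272 - 1.25P = -3 + 1.25P gives 2.5P = 275, so P* = 110.
Plugging P* into demand: Q* = 272 - 1.25(110) = 134.5.
Total revenue = P* × Q* = 110 × 134.5 = 14795.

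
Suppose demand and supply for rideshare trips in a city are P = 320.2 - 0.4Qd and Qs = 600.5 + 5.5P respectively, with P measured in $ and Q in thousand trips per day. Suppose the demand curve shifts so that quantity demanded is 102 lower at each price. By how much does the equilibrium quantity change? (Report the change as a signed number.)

Inverting to quantity form: Qd = 800.5 - 2.5P.
Set Qd = Qs: 800.5 - 2.5P = 600.5 + 5.5P, so 200 = 8P and P* = 25.
From the demand curve, Q* = 800.5 - 2.5(25) = 738.
After the shift, demand is Qd = 698.5 - 2.5P.
Re-solving, 8P = 98 gives P = 12.25 and Q = 667.875.
ΔQ = 667.875 - 738 = -70.125.

ΔQ = -70.125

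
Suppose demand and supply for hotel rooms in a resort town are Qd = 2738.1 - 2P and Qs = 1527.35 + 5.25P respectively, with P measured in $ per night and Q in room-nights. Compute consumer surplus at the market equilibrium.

Set Qd = Qs: 2738.1 - 2P = 1527.35 + 5.25P, so 1210.75 = 7.25P and P* = 167.
Substitute back: Q* = 2738.1 - 2(167) = 2404.1.
Demand choke price (Qd = 0): P = 2738.1/2 = 1369.05. Consumer surplus = ½ × (1369.05 - 167) × 2404.1 = 1444924.2025.

Consumer surplus = 1444924.2025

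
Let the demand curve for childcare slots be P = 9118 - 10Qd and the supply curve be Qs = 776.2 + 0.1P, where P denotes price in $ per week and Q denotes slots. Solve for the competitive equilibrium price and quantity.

In direct form, Qd = 911.8 - 0.1P.
Set Qd = Qs: 911.8 - 0.1P = 776.2 + 0.1P, so 135.6 = 0.2P and P* = 678.
Plugging P* into demand: Q* = 911.8 - 0.1(678) = 844.

P* = 678, Q* = 844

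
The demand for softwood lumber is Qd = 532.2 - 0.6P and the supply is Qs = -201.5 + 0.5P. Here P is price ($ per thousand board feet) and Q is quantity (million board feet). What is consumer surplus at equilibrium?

Equating demand and supply, 532.2 - 0.6P = -201.5 + 0.5P gives 1.1P = 733.7, so P* = 667.
Substitute back: Q* = 532.2 - 0.6(667) = 132.
Demand choke price (Qd = 0): P = 532.2/0.6 = 887. Consumer surplus = ½ × (887 - 667) × 132 = 14520.

Consumer surplus = 14520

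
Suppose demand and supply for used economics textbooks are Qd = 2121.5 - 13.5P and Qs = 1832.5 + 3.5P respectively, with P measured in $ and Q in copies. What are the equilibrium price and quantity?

P* = 17, Q* = 1892

Set Qd = Qs: 2121.5 - 13.5P = 1832.5 + 3.5P, so 289 = 17P and P* = 17.
Plugging P* into demand: Q* = 2121.5 - 13.5(17) = 1892.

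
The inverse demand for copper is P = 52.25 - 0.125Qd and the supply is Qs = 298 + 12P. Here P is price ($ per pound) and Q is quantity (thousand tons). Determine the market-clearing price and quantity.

In direct form, Qd = 418 - 8P.
Equating demand and supply, 418 - 8P = 298 + 12P gives 20P = 120, so P* = 6.
From the demand curve, Q* = 418 - 8(6) = 370.

P* = 6, Q* = 370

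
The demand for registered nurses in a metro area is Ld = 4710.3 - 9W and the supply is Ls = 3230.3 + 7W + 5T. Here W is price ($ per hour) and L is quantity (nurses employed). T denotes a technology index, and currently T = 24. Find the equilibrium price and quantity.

With T = 24, supply is Ls = 3350.3 + 7W.
Set Ld = Ls: 4710.3 - 9W = 3350.3 + 7W, so 1360 = 16W and W* = 85.
Then L* = 4710.3 - 9(85) = 3945.3.

W* = 85, L* = 3945.3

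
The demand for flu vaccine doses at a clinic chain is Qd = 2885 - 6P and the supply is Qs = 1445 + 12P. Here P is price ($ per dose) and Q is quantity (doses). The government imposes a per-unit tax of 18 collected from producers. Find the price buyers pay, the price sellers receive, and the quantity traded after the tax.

Producers keep P_s = P_b - 18 per unit, so supply in terms of the buyer price is Qs = 1229 + 12P_b.
Market clearing requires 2885 - 6P_b = 1229 + 12P_b; hence 1656 = 18P_b and P_b = 92.
Then P_s = 92 - 18 = 74 and Q = 2885 - 6(92) = 2333.

P_b = 92, P_s = 74, Q = 2333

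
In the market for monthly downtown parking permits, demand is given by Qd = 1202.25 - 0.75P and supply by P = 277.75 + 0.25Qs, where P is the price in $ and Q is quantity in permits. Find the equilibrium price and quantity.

Inverting to quantity form: Qs = -1111 + 4P.
At equilibrium Qd = Qs, so 1202.25 - 0.75P = -1111 + 4P; collecting terms, 2313.25 = 4.75P and P* = 487.
Plugging P* into demand: Q* = 1202.25 - 0.75(487) = 837.

P* = 487, Q* = 837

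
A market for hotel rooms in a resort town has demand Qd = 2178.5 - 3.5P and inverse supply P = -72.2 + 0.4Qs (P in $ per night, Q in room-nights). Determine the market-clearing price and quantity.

P* = 333, Q* = 1013

Solving each curve for Q: Qs = 180.5 + 2.5P.
The market clears where 2178.5 - 3.5P = 180.5 + 2.5P. Rearranging, 6P = 1998, hence P* = 333.
Substitute back: Q* = 2178.5 - 3.5(333) = 1013.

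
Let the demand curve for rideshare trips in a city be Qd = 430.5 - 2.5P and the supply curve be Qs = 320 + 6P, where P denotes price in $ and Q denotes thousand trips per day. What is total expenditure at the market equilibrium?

Total expenditure = 5174

Equating demand and supply, 430.5 - 2.5P = 320 + 6P gives 8.5P = 110.5, so P* = 13.
From the demand curve, Q* = 430.5 - 2.5(13) = 398.
Total expenditure = P* × Q* = 13 × 398 = 5174.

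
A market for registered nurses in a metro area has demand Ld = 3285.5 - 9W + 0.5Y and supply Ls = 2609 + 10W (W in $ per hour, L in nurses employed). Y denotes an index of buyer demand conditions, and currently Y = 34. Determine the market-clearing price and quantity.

With Y = 34, demand is Ld = 3302.5 - 9W.
At equilibrium Ld = Ls, so 3302.5 - 9W = 2609 + 10W; collecting terms, 693.5 = 19W and W* = 36.5.
Then L* = 3302.5 - 9(36.5) = 2974.

W* = 36.5, L* = 2974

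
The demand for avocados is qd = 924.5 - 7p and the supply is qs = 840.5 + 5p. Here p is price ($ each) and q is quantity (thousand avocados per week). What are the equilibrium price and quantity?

p* = 7, q* = 875.5

The market clears where 924.5 - 7p = 840.5 + 5p. Rearranging, 12p = 84, hence p* = 7.
Plugging p* into demand: q* = 924.5 - 7(7) = 875.5.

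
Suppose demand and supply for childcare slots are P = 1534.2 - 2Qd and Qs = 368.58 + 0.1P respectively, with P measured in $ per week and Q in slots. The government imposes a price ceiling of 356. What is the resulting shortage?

Shortage = 184.92

Rewriting in direct form: Qd = 767.1 - 0.5P.
Evaluating both curves at the ceiling price 356 gives Qd = 589.1, Qs = 404.18.
Shortage = Qd - Qs = 589.1 - 404.18 = 184.92.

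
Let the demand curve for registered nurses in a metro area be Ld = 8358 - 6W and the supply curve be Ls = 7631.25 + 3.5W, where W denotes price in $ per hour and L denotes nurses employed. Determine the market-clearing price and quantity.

The market clears where 8358 - 6W = 7631.25 + 3.5W. Rearranging, 9.5W = 726.75, hence W* = 76.5.
Substitute back: L* = 8358 - 6(76.5) = 7899.

W* = 76.5, L* = 7899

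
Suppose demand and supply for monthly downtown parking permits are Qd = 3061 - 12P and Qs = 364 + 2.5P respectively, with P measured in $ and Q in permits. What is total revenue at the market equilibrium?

Total revenue = 154194

Equating demand and supply, 3061 - 12P = 364 + 2.5P gives 14.5P = 2697, so P* = 186.
Plugging P* into demand: Q* = 3061 - 12(186) = 829.
Total revenue = P* × Q* = 186 × 829 = 154194.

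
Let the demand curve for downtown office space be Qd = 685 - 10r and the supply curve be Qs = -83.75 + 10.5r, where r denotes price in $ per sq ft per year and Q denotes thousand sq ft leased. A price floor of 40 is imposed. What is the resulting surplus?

Surplus = 51.25

Evaluating both curves at the floor price 40 gives Qd = 285, Qs = 336.25.
Surplus = Qs - Qd = 336.25 - 285 = 51.25.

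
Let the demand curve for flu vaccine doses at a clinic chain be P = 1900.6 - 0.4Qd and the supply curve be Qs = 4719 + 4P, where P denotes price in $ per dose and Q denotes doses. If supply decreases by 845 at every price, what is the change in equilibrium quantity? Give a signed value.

Inverting to quantity form: Qd = 4751.5 - 2.5P.
The market clears where 4751.5 - 2.5P = 4719 + 4P. Rearranging, 6.5P = 32.5, hence P* = 5.
Plugging P* into demand: Q* = 4751.5 - 2.5(5) = 4739.
After the shift, supply is Qs = 3874 + 4P.
The new intersection has 877.5 = 6.5P, i.e. P = 135, Q = 4414.
ΔQ = 4414 - 4739 = -325.

ΔQ = -325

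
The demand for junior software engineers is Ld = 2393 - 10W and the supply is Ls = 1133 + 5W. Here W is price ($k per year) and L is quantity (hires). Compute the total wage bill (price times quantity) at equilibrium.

The total wage bill = 130452

At equilibrium Ld = Ls, so 2393 - 10W = 1133 + 5W; collecting terms, 1260 = 15W and W* = 84.
Plugging W* into demand: L* = 2393 - 10(84) = 1553.
The total wage bill = W* × L* = 84 × 1553 = 130452.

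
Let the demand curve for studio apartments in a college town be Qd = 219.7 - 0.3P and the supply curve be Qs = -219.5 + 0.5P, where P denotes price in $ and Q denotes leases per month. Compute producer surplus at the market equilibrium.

Producer surplus = 3025

At equilibrium Qd = Qs, so 219.7 - 0.3P = -219.5 + 0.5P; collecting terms, 439.2 = 0.8P and P* = 549.
Plugging P* into demand: Q* = 219.7 - 0.3(549) = 55.
Supply choke price (Qs = 0): P = 439. Producer surplus = ½ × (549 - 439) × 55 = 3025.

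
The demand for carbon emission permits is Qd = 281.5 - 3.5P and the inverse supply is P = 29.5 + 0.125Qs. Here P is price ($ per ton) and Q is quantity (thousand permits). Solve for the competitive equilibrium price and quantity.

P* = 45, Q* = 124

Rewriting in direct form: Qs = -236 + 8P.
Set Qd = Qs: 281.5 - 3.5P = -236 + 8P, so 517.5 = 11.5P and P* = 45.
From the demand curve, Q* = 281.5 - 3.5(45) = 124.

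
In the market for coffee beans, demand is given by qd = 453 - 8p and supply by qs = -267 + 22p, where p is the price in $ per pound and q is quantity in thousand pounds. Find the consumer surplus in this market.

Equating demand and supply, 453 - 8p = -267 + 22p gives 30p = 720, so p* = 24.
Substitute back: q* = 453 - 8(24) = 261.
Demand choke price (qd = 0): p = 453/8 = 56.625. Consumer surplus = ½ × (56.625 - 24) × 261 = 4257.5625.

Consumer surplus = 4257.5625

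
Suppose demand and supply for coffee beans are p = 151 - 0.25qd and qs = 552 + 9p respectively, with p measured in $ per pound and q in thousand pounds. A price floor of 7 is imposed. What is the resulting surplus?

Surplus = 39

In direct form, qd = 604 - 4p.
At p = 7: qd = 576 and qs = 615.
Surplus = qs - qd = 615 - 576 = 39.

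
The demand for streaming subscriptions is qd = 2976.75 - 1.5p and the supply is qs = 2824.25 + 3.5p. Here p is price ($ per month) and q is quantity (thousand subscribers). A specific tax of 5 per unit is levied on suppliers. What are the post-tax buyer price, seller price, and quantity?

With a tax of 5 on suppliers, they supply based on the net price p_s = p_b - 5, so qs = 2806.75 + 3.5p_b.
Market clearing requires 2976.75 - 1.5p_b = 2806.75 + 3.5p_b; hence 170 = 5p_b and p_b = 34.
So p_s = 29 and the quantity traded is q = 2976.75 - 1.5(34) = 2925.75.

p_b = 34, p_s = 29, q = 2925.75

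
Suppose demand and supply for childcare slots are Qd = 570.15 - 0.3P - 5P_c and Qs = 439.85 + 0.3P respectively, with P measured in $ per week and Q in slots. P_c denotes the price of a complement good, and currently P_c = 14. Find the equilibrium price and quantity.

P* = 100.5, Q* = 470

With P_c = 14, demand is Qd = 500.15 - 0.3P.
Equating demand and supply, 500.15 - 0.3P = 439.85 + 0.3P gives 0.6P = 60.3, so P* = 100.5.
Plugging P* into demand: Q* = 500.15 - 0.3(100.5) = 470.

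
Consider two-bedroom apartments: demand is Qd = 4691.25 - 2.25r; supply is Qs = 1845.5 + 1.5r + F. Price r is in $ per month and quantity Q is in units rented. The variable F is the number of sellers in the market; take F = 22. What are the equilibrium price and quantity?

With F = 22, supply is Qs = 1867.5 + 1.5r.
Equating demand and supply, 4691.25 - 2.25r = 1867.5 + 1.5r gives 3.75r = 2823.75, so r* = 753.
From the demand curve, Q* = 4691.25 - 2.25(753) = 2997.

r* = 753, Q* = 2997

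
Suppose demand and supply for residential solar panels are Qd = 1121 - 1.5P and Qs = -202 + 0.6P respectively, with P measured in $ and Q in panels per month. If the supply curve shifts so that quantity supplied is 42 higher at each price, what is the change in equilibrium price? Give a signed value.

Equating demand and supply, 1121 - 1.5P = -202 + 0.6P gives 2.1P = 1323, so P* = 630.
From the demand curve, Q* = 1121 - 1.5(630) = 176.
After the shift, supply is Qs = -160 + 0.6P.
The new intersection has 1281 = 2.1P, i.e. P = 610, Q = 206.
ΔP = 610 - 630 = -20.

ΔP = -20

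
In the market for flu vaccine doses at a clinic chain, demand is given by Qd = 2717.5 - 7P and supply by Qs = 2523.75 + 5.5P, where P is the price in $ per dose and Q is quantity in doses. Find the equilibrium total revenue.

Total revenue = 40439.5

Equating demand and supply, 2717.5 - 7P = 2523.75 + 5.5P gives 12.5P = 193.75, so P* = 15.5.
From the demand curve, Q* = 2717.5 - 7(15.5) = 2609.
Total revenue = P* × Q* = 15.5 × 2609 = 40439.5.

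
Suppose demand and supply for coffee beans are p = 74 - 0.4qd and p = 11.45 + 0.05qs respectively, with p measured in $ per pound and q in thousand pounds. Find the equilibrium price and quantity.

Rewriting in direct form: qd = 185 - 2.5p and qs = -229 + 20p.
Equating demand and supply, 185 - 2.5p = -229 + 20p gives 22.5p = 414, so p* = 18.4.
Plugging p* into demand: q* = 185 - 2.5(18.4) = 139.

p* = 18.4, q* = 139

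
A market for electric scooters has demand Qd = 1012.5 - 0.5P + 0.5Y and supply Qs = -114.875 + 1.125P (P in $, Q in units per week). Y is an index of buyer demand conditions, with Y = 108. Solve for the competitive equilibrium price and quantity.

With Y = 108, demand is Qd = 1066.5 - 0.5P.
Set Qd = Qs: 1066.5 - 0.5P = -114.875 + 1.125P, so 1181.375 = 1.625P and P* = 727.
Substitute back: Q* = 1066.5 - 0.5(727) = 703.

P* = 727, Q* = 703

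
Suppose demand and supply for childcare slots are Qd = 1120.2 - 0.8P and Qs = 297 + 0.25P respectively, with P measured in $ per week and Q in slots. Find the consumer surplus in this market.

Consumer surplus = 151905.625

At equilibrium Qd = Qs, so 1120.2 - 0.8P = 297 + 0.25P; collecting terms, 823.2 = 1.05P and P* = 784.
Plugging P* into demand: Q* = 1120.2 - 0.8(784) = 493.
Demand choke price (Qd = 0): P = 1120.2/0.8 = 1400.25. Consumer surplus = ½ × (1400.25 - 784) × 493 = 151905.625.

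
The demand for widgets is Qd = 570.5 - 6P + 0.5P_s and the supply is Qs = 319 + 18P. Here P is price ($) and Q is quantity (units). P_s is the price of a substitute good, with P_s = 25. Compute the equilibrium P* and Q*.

P* = 11, Q* = 517

With P_s = 25, demand is Qd = 583 - 6P.
At equilibrium Qd = Qs, so 583 - 6P = 319 + 18P; collecting terms, 264 = 24P and P* = 11.
Plugging P* into demand: Q* = 583 - 6(11) = 517.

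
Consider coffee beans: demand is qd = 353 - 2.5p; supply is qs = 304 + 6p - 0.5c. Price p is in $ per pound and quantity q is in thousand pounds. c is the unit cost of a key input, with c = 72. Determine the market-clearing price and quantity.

With c = 72, supply is qs = 268 + 6p.
Equating demand and supply, 353 - 2.5p = 268 + 6p gives 8.5p = 85, so p* = 10.
From the demand curve, q* = 353 - 2.5(10) = 328.

p* = 10, q* = 328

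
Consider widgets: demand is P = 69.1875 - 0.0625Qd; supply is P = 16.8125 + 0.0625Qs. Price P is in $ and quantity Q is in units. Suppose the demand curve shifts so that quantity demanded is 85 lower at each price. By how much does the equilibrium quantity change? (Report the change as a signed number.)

ΔQ = -42.5

In direct form, Qd = 1107 - 16P and Qs = -269 + 16P.
The market clears where 1107 - 16P = -269 + 16P. Rearranging, 32P = 1376, hence P* = 43.
Plugging P* into demand: Q* = 1107 - 16(43) = 419.
After the shift, demand is Qd = 1022 - 16P.
The new intersection has 1291 = 32P, i.e. P = 40.34375, Q = 376.5.
ΔQ = 376.5 - 419 = -42.5.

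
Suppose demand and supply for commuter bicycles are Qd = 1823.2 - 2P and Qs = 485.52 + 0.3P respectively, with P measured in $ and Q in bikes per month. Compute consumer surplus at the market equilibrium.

Equating demand and supply, 1823.2 - 2P = 485.52 + 0.3P gives 2.3P = 1337.68, so P* = 581.6.
Substitute back: Q* = 1823.2 - 2(581.6) = 660.
Demand choke price (Qd = 0): P = 1823.2/2 = 911.6. Consumer surplus = ½ × (911.6 - 581.6) × 660 = 108900.

Consumer surplus = 108900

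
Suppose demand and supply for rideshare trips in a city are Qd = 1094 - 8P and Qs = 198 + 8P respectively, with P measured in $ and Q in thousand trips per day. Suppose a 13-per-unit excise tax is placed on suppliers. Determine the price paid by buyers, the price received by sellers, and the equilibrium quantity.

P_b = 62.5, P_s = 49.5, Q = 594

The tax drives a wedge P_b - P_s = 13. Substituting P_s = P_b - 13 into supply: Qs = 94 + 8P_b.
Set Qd = Qs: 1094 - 8P_b = 94 + 8P_b, so 1000 = 16P_b and P_b = 62.5.
So P_s = 49.5 and the quantity traded is Q = 1094 - 8(62.5) = 594.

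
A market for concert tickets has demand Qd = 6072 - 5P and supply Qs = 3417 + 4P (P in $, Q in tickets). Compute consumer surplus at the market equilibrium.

Consumer surplus = 2113240.9

At equilibrium Qd = Qs, so 6072 - 5P = 3417 + 4P; collecting terms, 2655 = 9P and P* = 295.
Then Q* = 6072 - 5(295) = 4597.
Demand choke price (Qd = 0): P = 6072/5 = 1214.4. Consumer surplus = ½ × (1214.4 - 295) × 4597 = 2113240.9.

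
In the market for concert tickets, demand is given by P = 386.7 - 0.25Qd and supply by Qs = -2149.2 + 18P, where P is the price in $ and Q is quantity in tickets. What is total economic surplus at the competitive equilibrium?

Total surplus = 116917.02

Rewriting in direct form: Qd = 1546.8 - 4P.
The market clears where 1546.8 - 4P = -2149.2 + 18P. Rearranging, 22P = 3696, hence P* = 168.
Substitute back: Q* = 1546.8 - 4(168) = 874.8.
Demand choke price = 386.7; supply choke price = 119.4. CS = ½(386.7 - 168)(874.8) = 95659.38; PS = ½(168 - 119.4)(874.8) = 21257.64. Total surplus = 116917.02.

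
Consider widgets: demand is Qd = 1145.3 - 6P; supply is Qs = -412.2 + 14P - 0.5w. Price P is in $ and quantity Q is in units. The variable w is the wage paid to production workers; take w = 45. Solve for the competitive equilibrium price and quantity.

P* = 79, Q* = 671.3

With w = 45, supply is Qs = -434.7 + 14P.
At equilibrium Qd = Qs, so 1145.3 - 6P = -434.7 + 14P; collecting terms, 1580 = 20P and P* = 79.
Then Q* = 1145.3 - 6(79) = 671.3.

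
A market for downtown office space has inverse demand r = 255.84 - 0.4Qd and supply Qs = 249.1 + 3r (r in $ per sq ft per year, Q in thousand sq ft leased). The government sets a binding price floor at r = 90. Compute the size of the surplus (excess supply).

Solving each curve for Q: Qd = 639.6 - 2.5r.
At r = 90: Qd = 414.6 and Qs = 519.1.
Surplus = Qs - Qd = 519.1 - 414.6 = 104.5.

Surplus = 104.5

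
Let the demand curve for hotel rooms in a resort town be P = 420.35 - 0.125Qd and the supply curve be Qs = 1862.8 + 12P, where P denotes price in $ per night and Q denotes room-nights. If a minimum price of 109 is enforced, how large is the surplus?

Solving each curve for Q: Qd = 3362.8 - 8P.
With P fixed at 109, quantity demanded is 2490.8 and quantity supplied is 3170.8.
Surplus = Qs - Qd = 3170.8 - 2490.8 = 680.

Surplus = 680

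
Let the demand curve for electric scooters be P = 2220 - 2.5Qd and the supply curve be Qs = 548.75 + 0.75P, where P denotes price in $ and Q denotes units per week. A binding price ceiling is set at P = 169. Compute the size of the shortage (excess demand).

Shortage = 144.9

In direct form, Qd = 888 - 0.4P.
Evaluating both curves at the ceiling price 169 gives Qd = 820.4, Qs = 675.5.
Shortage = Qd - Qs = 820.4 - 675.5 = 144.9.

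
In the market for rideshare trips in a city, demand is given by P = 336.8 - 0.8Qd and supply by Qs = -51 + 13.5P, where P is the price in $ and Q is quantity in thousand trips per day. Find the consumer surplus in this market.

Consumer surplus = 58064.4

Rewriting in direct form: Qd = 421 - 1.25P.
At equilibrium Qd = Qs, so 421 - 1.25P = -51 + 13.5P; collecting terms, 472 = 14.75P and P* = 32.
Plugging P* into demand: Q* = 421 - 1.25(32) = 381.
Demand choke price (Qd = 0): P = 421/1.25 = 336.8. Consumer surplus = ½ × (336.8 - 32) × 381 = 58064.4.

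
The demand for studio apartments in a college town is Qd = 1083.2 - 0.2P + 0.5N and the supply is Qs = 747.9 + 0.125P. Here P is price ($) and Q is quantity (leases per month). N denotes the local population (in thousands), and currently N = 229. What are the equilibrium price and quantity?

P* = 1384, Q* = 920.9

With N = 229, demand is Qd = 1197.7 - 0.2P.
At equilibrium Qd = Qs, so 1197.7 - 0.2P = 747.9 + 0.125P; collecting terms, 449.8 = 0.325P and P* = 1384.
Then Q* = 1197.7 - 0.2(1384) = 920.9.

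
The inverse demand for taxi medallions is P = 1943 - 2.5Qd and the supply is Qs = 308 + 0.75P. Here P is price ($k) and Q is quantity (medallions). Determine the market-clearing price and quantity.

Solving each curve for Q: Qd = 777.2 - 0.4P.
At equilibrium Qd = Qs, so 777.2 - 0.4P = 308 + 0.75P; collecting terms, 469.2 = 1.15P and P* = 408.
From the demand curve, Q* = 777.2 - 0.4(408) = 614.

P* = 408, Q* = 614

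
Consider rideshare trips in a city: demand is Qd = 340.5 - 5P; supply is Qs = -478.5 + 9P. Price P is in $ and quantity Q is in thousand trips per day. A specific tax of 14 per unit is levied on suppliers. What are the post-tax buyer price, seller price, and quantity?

With a tax of 14 on suppliers, they supply based on the net price P_s = P_b - 14, so Qs = -604.5 + 9P_b.
Market clearing requires 340.5 - 5P_b = -604.5 + 9P_b; hence 945 = 14P_b and P_b = 67.5.
Then P_s = 67.5 - 14 = 53.5 and Q = 340.5 - 5(67.5) = 3.

P_b = 67.5, P_s = 53.5, Q = 3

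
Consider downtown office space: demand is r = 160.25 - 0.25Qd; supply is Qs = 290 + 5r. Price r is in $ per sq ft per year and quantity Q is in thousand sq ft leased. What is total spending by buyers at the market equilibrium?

Total spending by buyers = 18915

Rewriting in direct form: Qd = 641 - 4r.
The market clears where 641 - 4r = 290 + 5r. Rearranging, 9r = 351, hence r* = 39.
Substitute back: Q* = 641 - 4(39) = 485.
Total spending by buyers = r* × Q* = 39 × 485 = 18915.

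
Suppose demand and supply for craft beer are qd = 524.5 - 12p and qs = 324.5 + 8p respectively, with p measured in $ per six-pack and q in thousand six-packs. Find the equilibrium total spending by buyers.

Total spending by buyers = 4045

Set qd = qs: 524.5 - 12p = 324.5 + 8p, so 200 = 20p and p* = 10.
Plugging p* into demand: q* = 524.5 - 12(10) = 404.5.
Total spending by buyers = p* × q* = 10 × 404.5 = 4045.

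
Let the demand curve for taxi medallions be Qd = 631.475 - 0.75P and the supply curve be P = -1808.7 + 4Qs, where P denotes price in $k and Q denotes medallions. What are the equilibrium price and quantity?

P* = 179.3, Q* = 497

In direct form, Qs = 452.175 + 0.25P.
Set Qd = Qs: 631.475 - 0.75P = 452.175 + 0.25P, so 179.3 = P and P* = 179.3.
Then Q* = 631.475 - 0.75(179.3) = 497.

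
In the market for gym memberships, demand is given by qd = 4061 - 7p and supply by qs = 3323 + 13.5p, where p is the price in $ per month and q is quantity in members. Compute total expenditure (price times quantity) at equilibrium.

Total expenditure = 137124

Set qd = qs: 4061 - 7p = 3323 + 13.5p, so 738 = 20.5p and p* = 36.
Then q* = 4061 - 7(36) = 3809.
Total expenditure = p* × q* = 36 × 3809 = 137124.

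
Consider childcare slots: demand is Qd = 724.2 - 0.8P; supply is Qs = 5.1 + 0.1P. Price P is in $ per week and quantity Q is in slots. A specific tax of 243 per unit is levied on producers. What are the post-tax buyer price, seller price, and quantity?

P_b = 826, P_s = 583, Q = 63.4

With a tax of 243 on producers, they supply based on the net price P_s = P_b - 243, so Qs = -19.2 + 0.1P_b.
Equate demand and the shifted supply: 724.2 - 0.8P_b = -19.2 + 0.1P_b, giving 0.9P_b = 743.4, so P_b = 826.
Then P_s = 826 - 243 = 583 and Q = 724.2 - 0.8(826) = 63.4.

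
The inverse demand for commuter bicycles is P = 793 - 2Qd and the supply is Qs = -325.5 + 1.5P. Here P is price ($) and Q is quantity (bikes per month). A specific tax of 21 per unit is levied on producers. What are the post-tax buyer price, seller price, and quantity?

Rewriting in direct form: Qd = 396.5 - 0.5P.
The tax drives a wedge P_b - P_s = 21. Substituting P_s = P_b - 21 into supply: Qs = -357 + 1.5P_b.
Set Qd = Qs: 396.5 - 0.5P_b = -357 + 1.5P_b, so 753.5 = 2P_b and P_b = 376.75.
So P_s = 355.75 and the quantity traded is Q = 396.5 - 0.5(376.75) = 208.125.

P_b = 376.75, P_s = 355.75, Q = 208.125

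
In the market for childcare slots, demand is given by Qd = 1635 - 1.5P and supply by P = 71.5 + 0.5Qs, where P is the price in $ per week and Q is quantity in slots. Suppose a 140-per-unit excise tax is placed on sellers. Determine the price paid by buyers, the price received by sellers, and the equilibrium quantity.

P_b = 588, P_s = 448, Q = 753

In direct form, Qs = -143 + 2P.
The tax drives a wedge P_b - P_s = 140. Substituting P_s = P_b - 140 into supply: Qs = -423 + 2P_b.
Set Qd = Qs: 1635 - 1.5P_b = -423 + 2P_b, so 2058 = 3.5P_b and P_b = 588.
So P_s = 448 and the quantity traded is Q = 1635 - 1.5(588) = 753.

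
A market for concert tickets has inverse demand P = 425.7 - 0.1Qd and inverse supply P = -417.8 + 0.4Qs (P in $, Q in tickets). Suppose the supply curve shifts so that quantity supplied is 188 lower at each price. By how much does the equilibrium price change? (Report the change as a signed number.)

Rewriting in direct form: Qd = 4257 - 10P and Qs = 1044.5 + 2.5P.
At equilibrium Qd = Qs, so 4257 - 10P = 1044.5 + 2.5P; collecting terms, 3212.5 = 12.5P and P* = 257.
From the demand curve, Q* = 4257 - 10(257) = 1687.
After the shift, supply is Qs = 856.5 + 2.5P.
Re-solving, 12.5P = 3400.5 gives P = 272.04 and Q = 1536.6.
ΔP = 272.04 - 257 = 15.04.

ΔP = 15.04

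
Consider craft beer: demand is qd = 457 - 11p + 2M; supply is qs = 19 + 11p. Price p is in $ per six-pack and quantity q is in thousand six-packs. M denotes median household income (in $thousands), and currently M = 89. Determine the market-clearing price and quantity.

With M = 89, demand is qd = 635 - 11p.
Equating demand and supply, 635 - 11p = 19 + 11p gives 22p = 616, so p* = 28.
From the demand curve, q* = 635 - 11(28) = 327.

p* = 28, q* = 327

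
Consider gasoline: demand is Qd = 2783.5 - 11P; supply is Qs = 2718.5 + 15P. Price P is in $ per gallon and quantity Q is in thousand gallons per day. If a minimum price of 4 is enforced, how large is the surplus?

Evaluating both curves at the floor price 4 gives Qd = 2739.5, Qs = 2778.5.
Surplus = Qs - Qd = 2778.5 - 2739.5 = 39.

Surplus = 39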